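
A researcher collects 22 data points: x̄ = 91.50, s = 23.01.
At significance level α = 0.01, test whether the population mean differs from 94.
One-sample t-test:
H₀: μ = 94
H₁: μ ≠ 94
df = n - 1 = 21
t = (x̄ - μ₀) / (s/√n) = (91.50 - 94) / (23.01/√22) = -0.510
p-value = 0.6156

Since p-value > α = 0.01, we fail to reject H₀.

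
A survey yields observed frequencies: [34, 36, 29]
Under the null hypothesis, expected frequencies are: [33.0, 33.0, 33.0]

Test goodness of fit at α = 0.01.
Chi-square goodness of fit test:
H₀: observed counts match expected distribution
H₁: observed counts differ from expected distribution
df = k - 1 = 2
χ² = Σ(O - E)²/E
   = (34 - 33.0)²/33.0 + (36 - 33.0)²/33.0 + (29 - 33.0)²/33.0
   = 0.030 + 0.273 + 0.485
   = 0.79
p-value = 0.6744

Since p-value > α = 0.01, we fail to reject H₀.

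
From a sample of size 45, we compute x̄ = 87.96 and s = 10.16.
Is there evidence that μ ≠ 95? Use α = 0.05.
One-sample t-test:
H₀: μ = 95
H₁: μ ≠ 95
df = n - 1 = 44
t = (x̄ - μ₀) / (s/√n) = (87.96 - 95) / (10.16/√45) = -4.648
p-value < 0.0001

Since p-value < α = 0.05, we reject H₀.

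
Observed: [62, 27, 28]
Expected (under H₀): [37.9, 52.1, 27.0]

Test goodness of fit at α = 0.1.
Chi-square goodness of fit test:
H₀: observed counts match expected distribution
H₁: observed counts differ from expected distribution
df = k - 1 = 2
χ² = Σ(O - E)²/E
   = (62 - 37.9)²/37.9 + (27 - 52.1)²/52.1 + (28 - 27.0)²/27.0
   = 15.325 + 12.092 + 0.037
   = 27.45
p-value < 0.0001

Since p-value < α = 0.1, we reject H₀.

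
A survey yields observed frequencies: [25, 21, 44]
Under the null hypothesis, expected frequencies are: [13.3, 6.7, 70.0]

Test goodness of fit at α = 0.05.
Chi-square goodness of fit test:
H₀: observed counts match expected distribution
H₁: observed counts differ from expected distribution
df = k - 1 = 2
χ² = Σ(O - E)²/E
   = (25 - 13.3)²/13.3 + (21 - 6.7)²/6.7 + (44 - 70.0)²/70.0
   = 10.292 + 30.521 + 9.657
   = 50.47
p-value < 0.0001

Since p-value < α = 0.05, we reject H₀.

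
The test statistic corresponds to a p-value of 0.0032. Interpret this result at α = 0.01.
Since p = 0.0032 < α = 0.01, reject H₀.
There is sufficient evidence to reject the null hypothesis; the result is statistically significant at the 0.01 level.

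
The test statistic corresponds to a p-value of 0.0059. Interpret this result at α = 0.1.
Since p = 0.0059 < α = 0.1, reject H₀.
There is sufficient evidence to reject the null hypothesis; the result is statistically significant at the 0.1 level.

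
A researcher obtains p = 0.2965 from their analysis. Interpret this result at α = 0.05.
Since p = 0.2965 > α = 0.05, fail to reject H₀.
There is insufficient evidence to reject the null hypothesis; the result is not statistically significant at the 0.05 level.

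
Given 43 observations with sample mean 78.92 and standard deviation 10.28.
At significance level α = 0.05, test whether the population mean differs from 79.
One-sample t-test:
H₀: μ = 79
H₁: μ ≠ 79
df = n - 1 = 42
t = (x̄ - μ₀) / (s/√n) = (78.92 - 79) / (10.28/√43) = -0.051
p-value = 0.9595

Since p-value > α = 0.05, we fail to reject H₀.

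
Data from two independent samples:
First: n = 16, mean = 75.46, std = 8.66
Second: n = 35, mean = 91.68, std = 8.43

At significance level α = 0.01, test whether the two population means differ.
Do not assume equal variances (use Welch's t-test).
Welch's two-sample t-test:
H₀: μ₁ = μ₂
H₁: μ₁ ≠ μ₂
s₁²/n₁ = 8.66²/16 = 4.6872,  s₂²/n₂ = 8.43²/35 = 2.0304
SE = √(s₁²/n₁ + s₂²/n₂) = √(4.6872 + 2.0304) = 2.5918
df (Welch-Satterthwaite) = (s₁²/n₁ + s₂²/n₂)² / [(s₁²/n₁)²/(n₁-1) + (s₂²/n₂)²/(n₂-1)] ≈ 28.45
t = (x̄₁ - x̄₂) / SE = (75.46 - 91.68) / 2.5918 = -16.22 / 2.5918 = -6.258
p-value < 0.0001

Since p-value < α = 0.01, we reject H₀.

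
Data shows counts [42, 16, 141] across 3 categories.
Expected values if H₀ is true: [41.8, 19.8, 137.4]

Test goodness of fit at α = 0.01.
Chi-square goodness of fit test:
H₀: observed counts match expected distribution
H₁: observed counts differ from expected distribution
df = k - 1 = 2
χ² = Σ(O - E)²/E
   = (42 - 41.8)²/41.8 + (16 - 19.8)²/19.8 + (141 - 137.4)²/137.4
   = 0.001 + 0.729 + 0.094
   = 0.82
p-value = 0.6621

Since p-value > α = 0.01, we fail to reject H₀.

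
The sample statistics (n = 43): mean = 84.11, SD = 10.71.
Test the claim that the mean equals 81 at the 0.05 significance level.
One-sample t-test:
H₀: μ = 81
H₁: μ ≠ 81
df = n - 1 = 42
t = (x̄ - μ₀) / (s/√n) = (84.11 - 81) / (10.71/√43) = 1.904
p-value = 0.0638

Since p-value > α = 0.05, we fail to reject H₀.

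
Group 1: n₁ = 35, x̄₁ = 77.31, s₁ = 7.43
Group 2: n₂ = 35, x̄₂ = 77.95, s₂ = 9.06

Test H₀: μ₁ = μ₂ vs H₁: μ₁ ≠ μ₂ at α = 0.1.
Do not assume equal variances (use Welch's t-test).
Welch's two-sample t-test:
H₀: μ₁ = μ₂
H₁: μ₁ ≠ μ₂
s₁²/n₁ = 7.43²/35 = 1.5773,  s₂²/n₂ = 9.06²/35 = 2.3452
SE = √(s₁²/n₁ + s₂²/n₂) = √(1.5773 + 2.3452) = 1.9805
df (Welch-Satterthwaite) = (s₁²/n₁ + s₂²/n₂)² / [(s₁²/n₁)²/(n₁-1) + (s₂²/n₂)²/(n₂-1)] ≈ 65.49
t = (x̄₁ - x̄₂) / SE = (77.31 - 77.95) / 1.9805 = -0.64 / 1.9805 = -0.323
p-value = 0.7476

Since p-value > α = 0.1, we fail to reject H₀.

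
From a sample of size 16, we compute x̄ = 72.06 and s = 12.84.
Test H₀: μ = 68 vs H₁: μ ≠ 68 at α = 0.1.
One-sample t-test:
H₀: μ = 68
H₁: μ ≠ 68
df = n - 1 = 15
t = (x̄ - μ₀) / (s/√n) = (72.06 - 68) / (12.84/√16) = 1.265
p-value = 0.2252

Since p-value > α = 0.1, we fail to reject H₀.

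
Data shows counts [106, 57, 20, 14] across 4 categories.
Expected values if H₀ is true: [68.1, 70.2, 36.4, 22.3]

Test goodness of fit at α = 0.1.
Chi-square goodness of fit test:
H₀: observed counts match expected distribution
H₁: observed counts differ from expected distribution
df = k - 1 = 3
χ² = Σ(O - E)²/E
   = (106 - 68.1)²/68.1 + (57 - 70.2)²/70.2 + (20 - 36.4)²/36.4 + (14 - 22.3)²/22.3
   = 21.093 + 2.482 + 7.389 + 3.089
   = 34.05
p-value < 0.0001

Since p-value < α = 0.1, we reject H₀.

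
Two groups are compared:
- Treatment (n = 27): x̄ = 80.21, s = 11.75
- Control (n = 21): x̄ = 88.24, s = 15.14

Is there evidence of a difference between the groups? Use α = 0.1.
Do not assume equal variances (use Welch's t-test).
Welch's two-sample t-test:
H₀: μ₁ = μ₂
H₁: μ₁ ≠ μ₂
s₁²/n₁ = 11.75²/27 = 5.1134,  s₂²/n₂ = 15.14²/21 = 10.9152
SE = √(s₁²/n₁ + s₂²/n₂) = √(5.1134 + 10.9152) = 4.0036
df (Welch-Satterthwaite) = (s₁²/n₁ + s₂²/n₂)² / [(s₁²/n₁)²/(n₁-1) + (s₂²/n₂)²/(n₂-1)] ≈ 36.90
t = (x̄₁ - x̄₂) / SE = (80.21 - 88.24) / 4.0036 = -8.03 / 4.0036 = -2.006
p-value = 0.0523

Since p-value < α = 0.1, we reject H₀.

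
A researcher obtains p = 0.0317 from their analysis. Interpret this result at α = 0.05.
Since p = 0.0317 < α = 0.05, reject H₀.
There is sufficient evidence to reject the null hypothesis; the result is statistically significant at the 0.05 level.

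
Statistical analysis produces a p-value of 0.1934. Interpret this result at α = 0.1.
Since p = 0.1934 > α = 0.1, fail to reject H₀.
There is insufficient evidence to reject the null hypothesis; the result is not statistically significant at the 0.1 level.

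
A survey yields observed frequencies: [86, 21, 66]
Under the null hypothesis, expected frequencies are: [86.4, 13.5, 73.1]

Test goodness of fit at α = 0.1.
Chi-square goodness of fit test:
H₀: observed counts match expected distribution
H₁: observed counts differ from expected distribution
df = k - 1 = 2
χ² = Σ(O - E)²/E
   = (86 - 86.4)²/86.4 + (21 - 13.5)²/13.5 + (66 - 73.1)²/73.1
   = 0.002 + 4.167 + 0.690
   = 4.86
p-value = 0.0881

Since p-value < α = 0.1, we reject H₀.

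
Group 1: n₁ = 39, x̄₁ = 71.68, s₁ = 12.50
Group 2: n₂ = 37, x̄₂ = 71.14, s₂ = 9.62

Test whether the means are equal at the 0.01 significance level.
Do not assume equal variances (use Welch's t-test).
Welch's two-sample t-test:
H₀: μ₁ = μ₂
H₁: μ₁ ≠ μ₂
s₁²/n₁ = 12.50²/39 = 4.0064,  s₂²/n₂ = 9.62²/37 = 2.5012
SE = √(s₁²/n₁ + s₂²/n₂) = √(4.0064 + 2.5012) = 2.5510
df (Welch-Satterthwaite) = (s₁²/n₁ + s₂²/n₂)² / [(s₁²/n₁)²/(n₁-1) + (s₂²/n₂)²/(n₂-1)] ≈ 71.03
t = (x̄₁ - x̄₂) / SE = (71.68 - 71.14) / 2.5510 = 0.54 / 2.5510 = 0.212
p-value = 0.8330

Since p-value > α = 0.01, we fail to reject H₀.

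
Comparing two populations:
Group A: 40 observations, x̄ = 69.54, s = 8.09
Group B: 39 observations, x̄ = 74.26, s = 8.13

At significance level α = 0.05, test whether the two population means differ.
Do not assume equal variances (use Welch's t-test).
Welch's two-sample t-test:
H₀: μ₁ = μ₂
H₁: μ₁ ≠ μ₂
s₁²/n₁ = 8.09²/40 = 1.6362,  s₂²/n₂ = 8.13²/39 = 1.6948
SE = √(s₁²/n₁ + s₂²/n₂) = √(1.6362 + 1.6948) = 1.8251
df (Welch-Satterthwaite) = (s₁²/n₁ + s₂²/n₂)² / [(s₁²/n₁)²/(n₁-1) + (s₂²/n₂)²/(n₂-1)] ≈ 76.93
t = (x̄₁ - x̄₂) / SE = (69.54 - 74.26) / 1.8251 = -4.72 / 1.8251 = -2.586
p-value = 0.0116

Since p-value < α = 0.05, we reject H₀.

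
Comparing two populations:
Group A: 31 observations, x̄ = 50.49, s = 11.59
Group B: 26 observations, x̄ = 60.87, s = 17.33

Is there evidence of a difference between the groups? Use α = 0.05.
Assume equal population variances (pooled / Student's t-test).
Student's two-sample t-test (equal variances):
H₀: μ₁ = μ₂
H₁: μ₁ ≠ μ₂
df = n₁ + n₂ - 2 = 55
Pooled variance s_p² = [(n₁-1)s₁² + (n₂-1)s₂²] / (n₁ + n₂ - 2) = [(30)(11.59²) + (25)(17.33²)] / 55 = 209.7830
SE = √(s_p²(1/n₁ + 1/n₂)) = √(209.7830 × (1/31 + 1/26)) = 3.8517
t = (x̄₁ - x̄₂) / SE = (50.49 - 60.87) / 3.8517 = -10.38 / 3.8517 = -2.695
p-value = 0.0093

Since p-value < α = 0.05, we reject H₀.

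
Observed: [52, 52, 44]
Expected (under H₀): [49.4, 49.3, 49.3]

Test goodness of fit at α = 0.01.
Chi-square goodness of fit test:
H₀: observed counts match expected distribution
H₁: observed counts differ from expected distribution
df = k - 1 = 2
χ² = Σ(O - E)²/E
   = (52 - 49.4)²/49.4 + (52 - 49.3)²/49.3 + (44 - 49.3)²/49.3
   = 0.137 + 0.148 + 0.570
   = 0.85
p-value = 0.6523

Since p-value > α = 0.01, we fail to reject H₀.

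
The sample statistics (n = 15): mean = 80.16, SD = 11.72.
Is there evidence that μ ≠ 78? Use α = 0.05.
One-sample t-test:
H₀: μ = 78
H₁: μ ≠ 78
df = n - 1 = 14
t = (x̄ - μ₀) / (s/√n) = (80.16 - 78) / (11.72/√15) = 0.714
p-value = 0.4871

Since p-value > α = 0.05, we fail to reject H₀.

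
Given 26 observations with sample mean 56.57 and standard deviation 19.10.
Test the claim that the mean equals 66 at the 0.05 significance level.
One-sample t-test:
H₀: μ = 66
H₁: μ ≠ 66
df = n - 1 = 25
t = (x̄ - μ₀) / (s/√n) = (56.57 - 66) / (19.10/√26) = -2.517
p-value = 0.0186

Since p-value < α = 0.05, we reject H₀.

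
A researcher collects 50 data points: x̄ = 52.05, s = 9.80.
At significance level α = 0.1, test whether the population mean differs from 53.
One-sample t-test:
H₀: μ = 53
H₁: μ ≠ 53
df = n - 1 = 49
t = (x̄ - μ₀) / (s/√n) = (52.05 - 53) / (9.80/√50) = -0.685
p-value = 0.4963

Since p-value > α = 0.1, we fail to reject H₀.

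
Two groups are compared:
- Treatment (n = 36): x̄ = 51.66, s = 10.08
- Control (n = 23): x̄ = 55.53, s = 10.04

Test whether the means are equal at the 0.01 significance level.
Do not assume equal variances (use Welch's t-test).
Welch's two-sample t-test:
H₀: μ₁ = μ₂
H₁: μ₁ ≠ μ₂
s₁²/n₁ = 10.08²/36 = 2.8224,  s₂²/n₂ = 10.04²/23 = 4.3827
SE = √(s₁²/n₁ + s₂²/n₂) = √(2.8224 + 4.3827) = 2.6842
df (Welch-Satterthwaite) = (s₁²/n₁ + s₂²/n₂)² / [(s₁²/n₁)²/(n₁-1) + (s₂²/n₂)²/(n₂-1)] ≈ 47.16
t = (x̄₁ - x̄₂) / SE = (51.66 - 55.53) / 2.6842 = -3.87 / 2.6842 = -1.442
p-value = 0.1560

Since p-value > α = 0.01, we fail to reject H₀.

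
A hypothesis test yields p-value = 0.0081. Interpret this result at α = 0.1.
Since p = 0.0081 < α = 0.1, reject H₀.
There is sufficient evidence to reject the null hypothesis; the result is statistically significant at the 0.1 level.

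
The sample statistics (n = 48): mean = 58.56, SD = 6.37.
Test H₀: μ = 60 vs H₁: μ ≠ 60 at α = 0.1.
One-sample t-test:
H₀: μ = 60
H₁: μ ≠ 60
df = n - 1 = 47
t = (x̄ - μ₀) / (s/√n) = (58.56 - 60) / (6.37/√48) = -1.566
p-value = 0.1240

Since p-value > α = 0.1, we fail to reject H₀.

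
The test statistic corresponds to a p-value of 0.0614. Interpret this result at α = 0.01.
Since p = 0.0614 > α = 0.01, fail to reject H₀.
There is insufficient evidence to reject the null hypothesis; the result is not statistically significant at the 0.01 level.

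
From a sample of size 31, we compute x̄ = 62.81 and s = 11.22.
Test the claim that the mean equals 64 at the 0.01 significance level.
One-sample t-test:
H₀: μ = 64
H₁: μ ≠ 64
df = n - 1 = 30
t = (x̄ - μ₀) / (s/√n) = (62.81 - 64) / (11.22/√31) = -0.591
p-value = 0.5593

Since p-value > α = 0.01, we fail to reject H₀.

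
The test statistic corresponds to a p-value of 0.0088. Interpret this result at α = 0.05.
Since p = 0.0088 < α = 0.05, reject H₀.
There is sufficient evidence to reject the null hypothesis; the result is statistically significant at the 0.05 level.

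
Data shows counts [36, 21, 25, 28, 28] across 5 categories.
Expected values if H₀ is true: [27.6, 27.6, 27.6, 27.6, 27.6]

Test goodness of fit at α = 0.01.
Chi-square goodness of fit test:
H₀: observed counts match expected distribution
H₁: observed counts differ from expected distribution
df = k - 1 = 4
χ² = Σ(O - E)²/E
   = (36 - 27.6)²/27.6 + (21 - 27.6)²/27.6 + (25 - 27.6)²/27.6 + (28 - 27.6)²/27.6 + (28 - 27.6)²/27.6
   = 2.557 + 1.578 + 0.245 + 0.006 + 0.006
   = 4.39
p-value = 0.3556

Since p-value > α = 0.01, we fail to reject H₀.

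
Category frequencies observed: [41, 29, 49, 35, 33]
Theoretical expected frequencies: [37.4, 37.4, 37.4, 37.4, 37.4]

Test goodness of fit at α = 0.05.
Chi-square goodness of fit test:
H₀: observed counts match expected distribution
H₁: observed counts differ from expected distribution
df = k - 1 = 4
χ² = Σ(O - E)²/E
   = (41 - 37.4)²/37.4 + (29 - 37.4)²/37.4 + (49 - 37.4)²/37.4 + (35 - 37.4)²/37.4 + (33 - 37.4)²/37.4
   = 0.347 + 1.887 + 3.598 + 0.154 + 0.518
   = 6.50
p-value = 0.1646

Since p-value > α = 0.05, we fail to reject H₀.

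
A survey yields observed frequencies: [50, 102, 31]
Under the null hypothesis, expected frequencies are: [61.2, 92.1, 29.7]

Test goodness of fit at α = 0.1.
Chi-square goodness of fit test:
H₀: observed counts match expected distribution
H₁: observed counts differ from expected distribution
df = k - 1 = 2
χ² = Σ(O - E)²/E
   = (50 - 61.2)²/61.2 + (102 - 92.1)²/92.1 + (31 - 29.7)²/29.7
   = 2.050 + 1.064 + 0.057
   = 3.17
p-value = 0.2049

Since p-value > α = 0.1, we fail to reject H₀.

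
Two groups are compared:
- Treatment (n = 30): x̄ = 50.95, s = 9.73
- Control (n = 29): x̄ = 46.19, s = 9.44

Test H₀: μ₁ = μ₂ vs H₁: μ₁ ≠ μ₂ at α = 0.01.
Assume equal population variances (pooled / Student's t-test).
Student's two-sample t-test (equal variances):
H₀: μ₁ = μ₂
H₁: μ₁ ≠ μ₂
df = n₁ + n₂ - 2 = 57
Pooled variance s_p² = [(n₁-1)s₁² + (n₂-1)s₂²] / (n₁ + n₂ - 2) = [(29)(9.73²) + (28)(9.44²)] / 57 = 91.9420
SE = √(s_p²(1/n₁ + 1/n₂)) = √(91.9420 × (1/30 + 1/29)) = 2.4970
t = (x̄₁ - x̄₂) / SE = (50.95 - 46.19) / 2.4970 = 4.76 / 2.4970 = 1.906
p-value = 0.0617

Since p-value > α = 0.01, we fail to reject H₀.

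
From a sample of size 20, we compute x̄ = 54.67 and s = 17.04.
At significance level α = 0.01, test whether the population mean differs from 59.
One-sample t-test:
H₀: μ = 59
H₁: μ ≠ 59
df = n - 1 = 19
t = (x̄ - μ₀) / (s/√n) = (54.67 - 59) / (17.04/√20) = -1.136
p-value = 0.2699

Since p-value > α = 0.01, we fail to reject H₀.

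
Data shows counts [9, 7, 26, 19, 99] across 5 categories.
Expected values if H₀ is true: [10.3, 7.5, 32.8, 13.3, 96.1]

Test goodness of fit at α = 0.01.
Chi-square goodness of fit test:
H₀: observed counts match expected distribution
H₁: observed counts differ from expected distribution
df = k - 1 = 4
χ² = Σ(O - E)²/E
   = (9 - 10.3)²/10.3 + (7 - 7.5)²/7.5 + (26 - 32.8)²/32.8 + (19 - 13.3)²/13.3 + (99 - 96.1)²/96.1
   = 0.164 + 0.033 + 1.410 + 2.443 + 0.088
   = 4.14
p-value = 0.3877

Since p-value > α = 0.01, we fail to reject H₀.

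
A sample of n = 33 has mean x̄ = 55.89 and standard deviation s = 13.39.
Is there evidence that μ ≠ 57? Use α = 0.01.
One-sample t-test:
H₀: μ = 57
H₁: μ ≠ 57
df = n - 1 = 32
t = (x̄ - μ₀) / (s/√n) = (55.89 - 57) / (13.39/√33) = -0.476
p-value = 0.6372

Since p-value > α = 0.01, we fail to reject H₀.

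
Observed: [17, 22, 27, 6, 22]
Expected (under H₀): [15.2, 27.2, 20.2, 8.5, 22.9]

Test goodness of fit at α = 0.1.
Chi-square goodness of fit test:
H₀: observed counts match expected distribution
H₁: observed counts differ from expected distribution
df = k - 1 = 4
χ² = Σ(O - E)²/E
   = (17 - 15.2)²/15.2 + (22 - 27.2)²/27.2 + (27 - 20.2)²/20.2 + (6 - 8.5)²/8.5 + (22 - 22.9)²/22.9
   = 0.213 + 0.994 + 2.289 + 0.735 + 0.035
   = 4.27
p-value = 0.3711

Since p-value > α = 0.1, we fail to reject H₀.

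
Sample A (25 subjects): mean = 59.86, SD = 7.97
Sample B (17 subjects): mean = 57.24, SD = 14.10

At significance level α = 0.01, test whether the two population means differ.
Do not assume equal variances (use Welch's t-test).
Welch's two-sample t-test:
H₀: μ₁ = μ₂
H₁: μ₁ ≠ μ₂
s₁²/n₁ = 7.97²/25 = 2.5408,  s₂²/n₂ = 14.10²/17 = 11.6947
SE = √(s₁²/n₁ + s₂²/n₂) = √(2.5408 + 11.6947) = 3.7730
df (Welch-Satterthwaite) = (s₁²/n₁ + s₂²/n₂)² / [(s₁²/n₁)²/(n₁-1) + (s₂²/n₂)²/(n₂-1)] ≈ 22.98
t = (x̄₁ - x̄₂) / SE = (59.86 - 57.24) / 3.7730 = 2.62 / 3.7730 = 0.694
p-value = 0.4944

Since p-value > α = 0.01, we fail to reject H₀.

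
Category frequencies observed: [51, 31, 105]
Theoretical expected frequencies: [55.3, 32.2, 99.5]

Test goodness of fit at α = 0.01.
Chi-square goodness of fit test:
H₀: observed counts match expected distribution
H₁: observed counts differ from expected distribution
df = k - 1 = 2
χ² = Σ(O - E)²/E
   = (51 - 55.3)²/55.3 + (31 - 32.2)²/32.2 + (105 - 99.5)²/99.5
   = 0.334 + 0.045 + 0.304
   = 0.68
p-value = 0.7107

Since p-value > α = 0.01, we fail to reject H₀.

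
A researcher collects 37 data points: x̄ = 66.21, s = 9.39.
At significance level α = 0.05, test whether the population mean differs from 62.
One-sample t-test:
H₀: μ = 62
H₁: μ ≠ 62
df = n - 1 = 36
t = (x̄ - μ₀) / (s/√n) = (66.21 - 62) / (9.39/√37) = 2.727
p-value = 0.0098

Since p-value < α = 0.05, we reject H₀.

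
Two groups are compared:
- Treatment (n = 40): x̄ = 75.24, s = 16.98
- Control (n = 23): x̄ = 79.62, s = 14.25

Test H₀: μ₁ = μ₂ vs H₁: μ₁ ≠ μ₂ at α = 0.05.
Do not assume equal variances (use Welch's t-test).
Welch's two-sample t-test:
H₀: μ₁ = μ₂
H₁: μ₁ ≠ μ₂
s₁²/n₁ = 16.98²/40 = 7.2080,  s₂²/n₂ = 14.25²/23 = 8.8288
SE = √(s₁²/n₁ + s₂²/n₂) = √(7.2080 + 8.8288) = 4.0046
df (Welch-Satterthwaite) = (s₁²/n₁ + s₂²/n₂)² / [(s₁²/n₁)²/(n₁-1) + (s₂²/n₂)²/(n₂-1)] ≈ 52.75
t = (x̄₁ - x̄₂) / SE = (75.24 - 79.62) / 4.0046 = -4.38 / 4.0046 = -1.094
p-value = 0.2790

Since p-value > α = 0.05, we fail to reject H₀.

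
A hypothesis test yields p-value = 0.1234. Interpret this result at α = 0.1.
Since p = 0.1234 > α = 0.1, fail to reject H₀.
There is insufficient evidence to reject the null hypothesis; the result is not statistically significant at the 0.1 level.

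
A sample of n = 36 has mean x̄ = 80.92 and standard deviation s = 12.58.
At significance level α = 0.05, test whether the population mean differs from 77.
One-sample t-test:
H₀: μ = 77
H₁: μ ≠ 77
df = n - 1 = 35
t = (x̄ - μ₀) / (s/√n) = (80.92 - 77) / (12.58/√36) = 1.870
p-value = 0.0699

Since p-value > α = 0.05, we fail to reject H₀.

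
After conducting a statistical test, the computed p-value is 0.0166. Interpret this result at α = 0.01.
Since p = 0.0166 > α = 0.01, fail to reject H₀.
There is insufficient evidence to reject the null hypothesis; the result is not statistically significant at the 0.01 level.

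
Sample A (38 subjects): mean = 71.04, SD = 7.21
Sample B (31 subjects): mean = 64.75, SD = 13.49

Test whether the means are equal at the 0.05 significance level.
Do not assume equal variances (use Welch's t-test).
Welch's two-sample t-test:
H₀: μ₁ = μ₂
H₁: μ₁ ≠ μ₂
s₁²/n₁ = 7.21²/38 = 1.3680,  s₂²/n₂ = 13.49²/31 = 5.8703
SE = √(s₁²/n₁ + s₂²/n₂) = √(1.3680 + 5.8703) = 2.6904
df (Welch-Satterthwaite) = (s₁²/n₁ + s₂²/n₂)² / [(s₁²/n₁)²/(n₁-1) + (s₂²/n₂)²/(n₂-1)] ≈ 43.69
t = (x̄₁ - x̄₂) / SE = (71.04 - 64.75) / 2.6904 = 6.29 / 2.6904 = 2.338
p-value = 0.0240

Since p-value < α = 0.05, we reject H₀.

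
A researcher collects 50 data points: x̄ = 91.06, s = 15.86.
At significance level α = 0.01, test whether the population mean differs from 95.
One-sample t-test:
H₀: μ = 95
H₁: μ ≠ 95
df = n - 1 = 49
t = (x̄ - μ₀) / (s/√n) = (91.06 - 95) / (15.86/√50) = -1.757
p-value = 0.0852

Since p-value > α = 0.01, we fail to reject H₀.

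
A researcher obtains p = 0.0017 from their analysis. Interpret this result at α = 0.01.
Since p = 0.0017 < α = 0.01, reject H₀.
There is sufficient evidence to reject the null hypothesis; the result is statistically significant at the 0.01 level.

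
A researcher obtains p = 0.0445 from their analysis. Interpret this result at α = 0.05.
Since p = 0.0445 < α = 0.05, reject H₀.
There is sufficient evidence to reject the null hypothesis; the result is statistically significant at the 0.05 level.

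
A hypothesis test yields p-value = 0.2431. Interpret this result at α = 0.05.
Since p = 0.2431 > α = 0.05, fail to reject H₀.
There is insufficient evidence to reject the null hypothesis; the result is not statistically significant at the 0.05 level.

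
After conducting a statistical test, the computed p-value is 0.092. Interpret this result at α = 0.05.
Since p = 0.092 > α = 0.05, fail to reject H₀.
There is insufficient evidence to reject the null hypothesis; the result is not statistically significant at the 0.05 level.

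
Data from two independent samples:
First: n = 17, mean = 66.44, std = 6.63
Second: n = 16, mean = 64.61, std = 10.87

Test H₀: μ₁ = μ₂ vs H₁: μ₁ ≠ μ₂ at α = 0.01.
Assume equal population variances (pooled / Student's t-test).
Student's two-sample t-test (equal variances):
H₀: μ₁ = μ₂
H₁: μ₁ ≠ μ₂
df = n₁ + n₂ - 2 = 31
Pooled variance s_p² = [(n₁-1)s₁² + (n₂-1)s₂²] / (n₁ + n₂ - 2) = [(16)(6.63²) + (15)(10.87²)] / 31 = 79.8601
SE = √(s_p²(1/n₁ + 1/n₂)) = √(79.8601 × (1/17 + 1/16)) = 3.1127
t = (x̄₁ - x̄₂) / SE = (66.44 - 64.61) / 3.1127 = 1.83 / 3.1127 = 0.588
p-value = 0.5608

Since p-value > α = 0.01, we fail to reject H₀.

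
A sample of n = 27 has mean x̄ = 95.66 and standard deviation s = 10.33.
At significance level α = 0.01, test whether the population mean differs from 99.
One-sample t-test:
H₀: μ = 99
H₁: μ ≠ 99
df = n - 1 = 26
t = (x̄ - μ₀) / (s/√n) = (95.66 - 99) / (10.33/√27) = -1.680
p-value = 0.1049

Since p-value > α = 0.01, we fail to reject H₀.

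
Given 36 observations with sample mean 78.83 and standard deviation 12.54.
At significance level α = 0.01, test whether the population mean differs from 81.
One-sample t-test:
H₀: μ = 81
H₁: μ ≠ 81
df = n - 1 = 35
t = (x̄ - μ₀) / (s/√n) = (78.83 - 81) / (12.54/√36) = -1.038
p-value = 0.3063

Since p-value > α = 0.01, we fail to reject H₀.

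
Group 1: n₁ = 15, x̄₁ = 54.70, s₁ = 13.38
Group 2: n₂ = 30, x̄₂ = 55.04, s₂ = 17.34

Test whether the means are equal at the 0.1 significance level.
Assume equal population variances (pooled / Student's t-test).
Student's two-sample t-test (equal variances):
H₀: μ₁ = μ₂
H₁: μ₁ ≠ μ₂
df = n₁ + n₂ - 2 = 43
Pooled variance s_p² = [(n₁-1)s₁² + (n₂-1)s₂²] / (n₁ + n₂ - 2) = [(14)(13.38²) + (29)(17.34²)] / 43 = 261.0682
SE = √(s_p²(1/n₁ + 1/n₂)) = √(261.0682 × (1/15 + 1/30)) = 5.1095
t = (x̄₁ - x̄₂) / SE = (54.70 - 55.04) / 5.1095 = -0.34 / 5.1095 = -0.067
p-value = 0.9473

Since p-value > α = 0.1, we fail to reject H₀.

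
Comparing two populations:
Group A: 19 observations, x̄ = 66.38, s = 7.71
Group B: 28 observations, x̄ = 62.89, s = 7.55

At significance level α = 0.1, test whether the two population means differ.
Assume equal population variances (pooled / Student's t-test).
Student's two-sample t-test (equal variances):
H₀: μ₁ = μ₂
H₁: μ₁ ≠ μ₂
df = n₁ + n₂ - 2 = 45
Pooled variance s_p² = [(n₁-1)s₁² + (n₂-1)s₂²] / (n₁ + n₂ - 2) = [(18)(7.71²) + (27)(7.55²)] / 45 = 57.9791
SE = √(s_p²(1/n₁ + 1/n₂)) = √(57.9791 × (1/19 + 1/28)) = 2.2632
t = (x̄₁ - x̄₂) / SE = (66.38 - 62.89) / 2.2632 = 3.49 / 2.2632 = 1.542
p-value = 0.1301

Since p-value > α = 0.1, we fail to reject H₀.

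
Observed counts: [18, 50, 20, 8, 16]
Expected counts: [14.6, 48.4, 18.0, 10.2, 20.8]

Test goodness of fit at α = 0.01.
Chi-square goodness of fit test:
H₀: observed counts match expected distribution
H₁: observed counts differ from expected distribution
df = k - 1 = 4
χ² = Σ(O - E)²/E
   = (18 - 14.6)²/14.6 + (50 - 48.4)²/48.4 + (20 - 18.0)²/18.0 + (8 - 10.2)²/10.2 + (16 - 20.8)²/20.8
   = 0.792 + 0.053 + 0.222 + 0.475 + 1.108
   = 2.65
p-value = 0.6182

Since p-value > α = 0.01, we fail to reject H₀.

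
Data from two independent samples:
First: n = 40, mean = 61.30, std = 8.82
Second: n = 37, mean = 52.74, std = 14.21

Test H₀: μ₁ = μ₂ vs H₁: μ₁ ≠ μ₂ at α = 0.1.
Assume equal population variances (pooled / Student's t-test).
Student's two-sample t-test (equal variances):
H₀: μ₁ = μ₂
H₁: μ₁ ≠ μ₂
df = n₁ + n₂ - 2 = 75
Pooled variance s_p² = [(n₁-1)s₁² + (n₂-1)s₂²] / (n₁ + n₂ - 2) = [(39)(8.82²) + (36)(14.21²)] / 75 = 137.3756
SE = √(s_p²(1/n₁ + 1/n₂)) = √(137.3756 × (1/40 + 1/37)) = 2.6734
t = (x̄₁ - x̄₂) / SE = (61.30 - 52.74) / 2.6734 = 8.56 / 2.6734 = 3.202
p-value = 0.0020

Since p-value < α = 0.1, we reject H₀.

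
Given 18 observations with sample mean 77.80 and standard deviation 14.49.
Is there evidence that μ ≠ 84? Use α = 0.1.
One-sample t-test:
H₀: μ = 84
H₁: μ ≠ 84
df = n - 1 = 17
t = (x̄ - μ₀) / (s/√n) = (77.80 - 84) / (14.49/√18) = -1.815
p-value = 0.0872

Since p-value < α = 0.1, we reject H₀.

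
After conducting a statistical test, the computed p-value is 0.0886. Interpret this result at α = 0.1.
Since p = 0.0886 < α = 0.1, reject H₀.
There is sufficient evidence to reject the null hypothesis; the result is statistically significant at the 0.1 level.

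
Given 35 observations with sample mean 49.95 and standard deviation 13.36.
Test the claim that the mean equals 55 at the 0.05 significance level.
One-sample t-test:
H₀: μ = 55
H₁: μ ≠ 55
df = n - 1 = 34
t = (x̄ - μ₀) / (s/√n) = (49.95 - 55) / (13.36/√35) = -2.236
p-value = 0.0320

Since p-value < α = 0.05, we reject H₀.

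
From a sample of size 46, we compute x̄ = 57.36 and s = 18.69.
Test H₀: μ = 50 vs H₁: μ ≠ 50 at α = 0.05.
One-sample t-test:
H₀: μ = 50
H₁: μ ≠ 50
df = n - 1 = 45
t = (x̄ - μ₀) / (s/√n) = (57.36 - 50) / (18.69/√46) = 2.671
p-value = 0.0105

Since p-value < α = 0.05, we reject H₀.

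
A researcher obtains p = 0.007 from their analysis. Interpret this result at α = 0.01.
Since p = 0.007 < α = 0.01, reject H₀.
There is sufficient evidence to reject the null hypothesis; the result is statistically significant at the 0.01 level.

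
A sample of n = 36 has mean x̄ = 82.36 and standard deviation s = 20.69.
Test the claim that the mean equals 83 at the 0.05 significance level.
One-sample t-test:
H₀: μ = 83
H₁: μ ≠ 83
df = n - 1 = 35
t = (x̄ - μ₀) / (s/√n) = (82.36 - 83) / (20.69/√36) = -0.186
p-value = 0.8538

Since p-value > α = 0.05, we fail to reject H₀.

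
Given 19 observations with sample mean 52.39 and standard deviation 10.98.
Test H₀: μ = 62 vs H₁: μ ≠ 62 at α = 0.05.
One-sample t-test:
H₀: μ = 62
H₁: μ ≠ 62
df = n - 1 = 18
t = (x̄ - μ₀) / (s/√n) = (52.39 - 62) / (10.98/√19) = -3.815
p-value = 0.0013

Since p-value < α = 0.05, we reject H₀.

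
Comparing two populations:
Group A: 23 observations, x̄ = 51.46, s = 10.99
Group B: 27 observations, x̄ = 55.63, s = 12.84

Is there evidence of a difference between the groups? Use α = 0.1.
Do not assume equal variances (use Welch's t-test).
Welch's two-sample t-test:
H₀: μ₁ = μ₂
H₁: μ₁ ≠ μ₂
s₁²/n₁ = 10.99²/23 = 5.2513,  s₂²/n₂ = 12.84²/27 = 6.1061
SE = √(s₁²/n₁ + s₂²/n₂) = √(5.2513 + 6.1061) = 3.3701
df (Welch-Satterthwaite) = (s₁²/n₁ + s₂²/n₂)² / [(s₁²/n₁)²/(n₁-1) + (s₂²/n₂)²/(n₂-1)] ≈ 48.00
t = (x̄₁ - x̄₂) / SE = (51.46 - 55.63) / 3.3701 = -4.17 / 3.3701 = -1.237
p-value = 0.2220

Since p-value > α = 0.1, we fail to reject H₀.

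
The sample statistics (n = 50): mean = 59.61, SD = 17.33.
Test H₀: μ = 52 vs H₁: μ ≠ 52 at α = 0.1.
One-sample t-test:
H₀: μ = 52
H₁: μ ≠ 52
df = n - 1 = 49
t = (x̄ - μ₀) / (s/√n) = (59.61 - 52) / (17.33/√50) = 3.105
p-value = 0.0032

Since p-value < α = 0.1, we reject H₀.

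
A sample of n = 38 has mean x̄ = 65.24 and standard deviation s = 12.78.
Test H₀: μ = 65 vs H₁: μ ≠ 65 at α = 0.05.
One-sample t-test:
H₀: μ = 65
H₁: μ ≠ 65
df = n - 1 = 37
t = (x̄ - μ₀) / (s/√n) = (65.24 - 65) / (12.78/√38) = 0.116
p-value = 0.9085

Since p-value > α = 0.05, we fail to reject H₀.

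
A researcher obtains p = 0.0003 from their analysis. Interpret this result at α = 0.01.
Since p = 0.0003 < α = 0.01, reject H₀.
There is sufficient evidence to reject the null hypothesis; the result is statistically significant at the 0.01 level.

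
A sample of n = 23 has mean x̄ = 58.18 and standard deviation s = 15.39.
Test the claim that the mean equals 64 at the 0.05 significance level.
One-sample t-test:
H₀: μ = 64
H₁: μ ≠ 64
df = n - 1 = 22
t = (x̄ - μ₀) / (s/√n) = (58.18 - 64) / (15.39/√23) = -1.814
p-value = 0.0834

Since p-value > α = 0.05, we fail to reject H₀.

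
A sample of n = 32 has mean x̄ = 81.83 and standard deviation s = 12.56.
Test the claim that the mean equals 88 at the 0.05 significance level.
One-sample t-test:
H₀: μ = 88
H₁: μ ≠ 88
df = n - 1 = 31
t = (x̄ - μ₀) / (s/√n) = (81.83 - 88) / (12.56/√32) = -2.779
p-value = 0.0092

Since p-value < α = 0.05, we reject H₀.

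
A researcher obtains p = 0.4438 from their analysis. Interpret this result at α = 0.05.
Since p = 0.4438 > α = 0.05, fail to reject H₀.
There is insufficient evidence to reject the null hypothesis; the result is not statistically significant at the 0.05 level.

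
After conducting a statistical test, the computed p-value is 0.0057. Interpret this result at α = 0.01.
Since p = 0.0057 < α = 0.01, reject H₀.
There is sufficient evidence to reject the null hypothesis; the result is statistically significant at the 0.01 level.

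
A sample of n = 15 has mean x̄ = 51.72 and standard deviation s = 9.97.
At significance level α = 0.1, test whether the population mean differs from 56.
One-sample t-test:
H₀: μ = 56
H₁: μ ≠ 56
df = n - 1 = 14
t = (x̄ - μ₀) / (s/√n) = (51.72 - 56) / (9.97/√15) = -1.663
p-value = 0.1186

Since p-value > α = 0.1, we fail to reject H₀.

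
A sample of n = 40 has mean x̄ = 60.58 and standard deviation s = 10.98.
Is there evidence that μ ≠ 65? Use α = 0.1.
One-sample t-test:
H₀: μ = 65
H₁: μ ≠ 65
df = n - 1 = 39
t = (x̄ - μ₀) / (s/√n) = (60.58 - 65) / (10.98/√40) = -2.546
p-value = 0.0150

Since p-value < α = 0.1, we reject H₀.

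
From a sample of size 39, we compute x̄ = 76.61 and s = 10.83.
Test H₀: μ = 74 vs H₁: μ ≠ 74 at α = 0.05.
One-sample t-test:
H₀: μ = 74
H₁: μ ≠ 74
df = n - 1 = 38
t = (x̄ - μ₀) / (s/√n) = (76.61 - 74) / (10.83/√39) = 1.505
p-value = 0.1406

Since p-value > α = 0.05, we fail to reject H₀.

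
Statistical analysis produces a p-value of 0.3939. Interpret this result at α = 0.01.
Since p = 0.3939 > α = 0.01, fail to reject H₀.
There is insufficient evidence to reject the null hypothesis; the result is not statistically significant at the 0.01 level.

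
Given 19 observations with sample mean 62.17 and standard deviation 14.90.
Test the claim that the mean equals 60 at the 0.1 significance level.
One-sample t-test:
H₀: μ = 60
H₁: μ ≠ 60
df = n - 1 = 18
t = (x̄ - μ₀) / (s/√n) = (62.17 - 60) / (14.90/√19) = 0.635
p-value = 0.5335

Since p-value > α = 0.1, we fail to reject H₀.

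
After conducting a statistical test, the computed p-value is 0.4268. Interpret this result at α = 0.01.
Since p = 0.4268 > α = 0.01, fail to reject H₀.
There is insufficient evidence to reject the null hypothesis; the result is not statistically significant at the 0.01 level.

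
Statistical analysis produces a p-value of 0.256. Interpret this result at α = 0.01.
Since p = 0.256 > α = 0.01, fail to reject H₀.
There is insufficient evidence to reject the null hypothesis; the result is not statistically significant at the 0.01 level.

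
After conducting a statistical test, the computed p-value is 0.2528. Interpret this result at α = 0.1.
Since p = 0.2528 > α = 0.1, fail to reject H₀.
There is insufficient evidence to reject the null hypothesis; the result is not statistically significant at the 0.1 level.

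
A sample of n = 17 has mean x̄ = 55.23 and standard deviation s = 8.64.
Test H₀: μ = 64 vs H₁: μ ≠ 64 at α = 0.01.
One-sample t-test:
H₀: μ = 64
H₁: μ ≠ 64
df = n - 1 = 16
t = (x̄ - μ₀) / (s/√n) = (55.23 - 64) / (8.64/√17) = -4.185
p-value = 0.0007

Since p-value < α = 0.01, we reject H₀.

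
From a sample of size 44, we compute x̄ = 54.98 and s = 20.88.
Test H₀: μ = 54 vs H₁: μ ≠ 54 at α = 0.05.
One-sample t-test:
H₀: μ = 54
H₁: μ ≠ 54
df = n - 1 = 43
t = (x̄ - μ₀) / (s/√n) = (54.98 - 54) / (20.88/√44) = 0.311
p-value = 0.7571

Since p-value > α = 0.05, we fail to reject H₀.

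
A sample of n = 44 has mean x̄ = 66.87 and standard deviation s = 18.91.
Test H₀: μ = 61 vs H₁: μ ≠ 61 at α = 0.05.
One-sample t-test:
H₀: μ = 61
H₁: μ ≠ 61
df = n - 1 = 43
t = (x̄ - μ₀) / (s/√n) = (66.87 - 61) / (18.91/√44) = 2.059
p-value = 0.0456

Since p-value < α = 0.05, we reject H₀.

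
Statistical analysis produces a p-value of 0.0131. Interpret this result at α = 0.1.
Since p = 0.0131 < α = 0.1, reject H₀.
There is sufficient evidence to reject the null hypothesis; the result is statistically significant at the 0.1 level.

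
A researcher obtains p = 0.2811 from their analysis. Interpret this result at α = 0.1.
Since p = 0.2811 > α = 0.1, fail to reject H₀.
There is insufficient evidence to reject the null hypothesis; the result is not statistically significant at the 0.1 level.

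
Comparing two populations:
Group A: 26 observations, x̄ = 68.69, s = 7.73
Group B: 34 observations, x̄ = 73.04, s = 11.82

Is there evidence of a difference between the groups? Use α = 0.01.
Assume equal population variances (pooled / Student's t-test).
Student's two-sample t-test (equal variances):
H₀: μ₁ = μ₂
H₁: μ₁ ≠ μ₂
df = n₁ + n₂ - 2 = 58
Pooled variance s_p² = [(n₁-1)s₁² + (n₂-1)s₂²] / (n₁ + n₂ - 2) = [(25)(7.73²) + (33)(11.82²)] / 58 = 105.2471
SE = √(s_p²(1/n₁ + 1/n₂)) = √(105.2471 × (1/26 + 1/34)) = 2.6727
t = (x̄₁ - x̄₂) / SE = (68.69 - 73.04) / 2.6727 = -4.35 / 2.6727 = -1.628
p-value = 0.1090

Since p-value > α = 0.01, we fail to reject H₀.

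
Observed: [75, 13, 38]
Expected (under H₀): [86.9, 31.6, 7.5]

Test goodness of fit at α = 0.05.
Chi-square goodness of fit test:
H₀: observed counts match expected distribution
H₁: observed counts differ from expected distribution
df = k - 1 = 2
χ² = Σ(O - E)²/E
   = (75 - 86.9)²/86.9 + (13 - 31.6)²/31.6 + (38 - 7.5)²/7.5
   = 1.630 + 10.948 + 124.033
   = 136.61
p-value < 0.0001

Since p-value < α = 0.05, we reject H₀.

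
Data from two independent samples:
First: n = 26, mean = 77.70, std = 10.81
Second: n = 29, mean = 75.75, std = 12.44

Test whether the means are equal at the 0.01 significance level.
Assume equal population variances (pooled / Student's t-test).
Student's two-sample t-test (equal variances):
H₀: μ₁ = μ₂
H₁: μ₁ ≠ μ₂
df = n₁ + n₂ - 2 = 53
Pooled variance s_p² = [(n₁-1)s₁² + (n₂-1)s₂²] / (n₁ + n₂ - 2) = [(25)(10.81²) + (28)(12.44²)] / 53 = 136.8774
SE = √(s_p²(1/n₁ + 1/n₂)) = √(136.8774 × (1/26 + 1/29)) = 3.1598
t = (x̄₁ - x̄₂) / SE = (77.70 - 75.75) / 3.1598 = 1.95 / 3.1598 = 0.617
p-value = 0.5398

Since p-value > α = 0.01, we fail to reject H₀.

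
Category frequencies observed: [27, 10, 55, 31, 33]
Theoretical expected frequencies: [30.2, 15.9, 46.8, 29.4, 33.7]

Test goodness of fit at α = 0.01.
Chi-square goodness of fit test:
H₀: observed counts match expected distribution
H₁: observed counts differ from expected distribution
df = k - 1 = 4
χ² = Σ(O - E)²/E
   = (27 - 30.2)²/30.2 + (10 - 15.9)²/15.9 + (55 - 46.8)²/46.8 + (31 - 29.4)²/29.4 + (33 - 33.7)²/33.7
   = 0.339 + 2.189 + 1.437 + 0.087 + 0.015
   = 4.07
p-value = 0.3970

Since p-value > α = 0.01, we fail to reject H₀.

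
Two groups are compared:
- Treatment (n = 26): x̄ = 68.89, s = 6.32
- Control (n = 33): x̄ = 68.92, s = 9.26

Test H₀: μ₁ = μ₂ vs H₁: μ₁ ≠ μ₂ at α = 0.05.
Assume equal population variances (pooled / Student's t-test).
Student's two-sample t-test (equal variances):
H₀: μ₁ = μ₂
H₁: μ₁ ≠ μ₂
df = n₁ + n₂ - 2 = 57
Pooled variance s_p² = [(n₁-1)s₁² + (n₂-1)s₂²] / (n₁ + n₂ - 2) = [(25)(6.32²) + (32)(9.26²)] / 57 = 65.6576
SE = √(s_p²(1/n₁ + 1/n₂)) = √(65.6576 × (1/26 + 1/33)) = 2.1248
t = (x̄₁ - x̄₂) / SE = (68.89 - 68.92) / 2.1248 = -0.03 / 2.1248 = -0.014
p-value = 0.9888

Since p-value > α = 0.05, we fail to reject H₀.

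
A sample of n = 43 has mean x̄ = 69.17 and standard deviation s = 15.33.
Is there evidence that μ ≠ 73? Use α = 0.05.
One-sample t-test:
H₀: μ = 73
H₁: μ ≠ 73
df = n - 1 = 42
t = (x̄ - μ₀) / (s/√n) = (69.17 - 73) / (15.33/√43) = -1.638
p-value = 0.1088

Since p-value > α = 0.05, we fail to reject H₀.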